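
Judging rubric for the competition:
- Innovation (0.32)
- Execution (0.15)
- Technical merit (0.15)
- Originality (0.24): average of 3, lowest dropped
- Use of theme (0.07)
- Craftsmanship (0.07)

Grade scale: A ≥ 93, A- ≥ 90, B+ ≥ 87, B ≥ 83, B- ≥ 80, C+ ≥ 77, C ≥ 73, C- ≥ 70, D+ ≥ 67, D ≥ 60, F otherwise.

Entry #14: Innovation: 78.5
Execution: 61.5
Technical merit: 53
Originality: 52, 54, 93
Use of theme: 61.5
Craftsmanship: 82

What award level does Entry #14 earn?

D+

Originality: drop 52 → average of remaining 2 = 147/2 = 73.5
Weighted total:
  Innovation 78.5 × 0.32 = 25.12
  Execution 61.5 × 0.15 = 9.225
  Technical merit 53 × 0.15 = 7.95
  Originality 73.5 × 0.24 = 17.64
  Use of theme 61.5 × 0.07 = 4.305
  Craftsmanship 82 × 0.07 = 5.74
Sum = 69.98
69.98 is ≥ 67 and < 70 → D+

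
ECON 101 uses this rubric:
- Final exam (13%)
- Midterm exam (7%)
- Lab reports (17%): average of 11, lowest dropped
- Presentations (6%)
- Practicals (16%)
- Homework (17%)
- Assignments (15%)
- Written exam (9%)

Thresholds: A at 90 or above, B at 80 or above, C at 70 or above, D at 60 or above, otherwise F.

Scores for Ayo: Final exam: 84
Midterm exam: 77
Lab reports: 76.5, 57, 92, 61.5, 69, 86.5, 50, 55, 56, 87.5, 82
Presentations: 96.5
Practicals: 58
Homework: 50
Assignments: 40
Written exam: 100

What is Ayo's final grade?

Lab reports: drop 50 → average of remaining 10 = 723/10 = 72.3
Weighted total:
  Final exam 84 × 0.13 = 10.92
  Midterm exam 77 × 0.07 = 5.39
  Lab reports 72.3 × 0.17 = 12.291
  Presentations 96.5 × 0.06 = 5.79
  Practicals 58 × 0.16 = 9.28
  Homework 50 × 0.17 = 8.5
  Assignments 40 × 0.15 = 6
  Written exam 100 × 0.09 = 9
Sum = 67.171
67.171 is ≥ 60 and < 70 → D

D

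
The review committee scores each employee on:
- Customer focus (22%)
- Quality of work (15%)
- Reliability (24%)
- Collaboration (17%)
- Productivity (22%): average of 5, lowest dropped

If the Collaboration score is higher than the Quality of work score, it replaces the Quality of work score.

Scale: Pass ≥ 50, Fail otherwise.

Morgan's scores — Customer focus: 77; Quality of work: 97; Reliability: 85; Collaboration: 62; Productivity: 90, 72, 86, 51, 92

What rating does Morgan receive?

Pass

Productivity: drop 51 → average of remaining 4 = 340/4 = 85
Collaboration (62) ≤ Quality of work (97), so Quality of work stays at 97.
Weighted total:
  Customer focus 77 × 0.22 = 16.94
  Quality of work 97 × 0.15 = 14.55
  Reliability 85 × 0.24 = 20.4
  Collaboration 62 × 0.17 = 10.54
  Productivity 85 × 0.22 = 18.7
Sum = 81.13
81.13 ≥ 50 → Pass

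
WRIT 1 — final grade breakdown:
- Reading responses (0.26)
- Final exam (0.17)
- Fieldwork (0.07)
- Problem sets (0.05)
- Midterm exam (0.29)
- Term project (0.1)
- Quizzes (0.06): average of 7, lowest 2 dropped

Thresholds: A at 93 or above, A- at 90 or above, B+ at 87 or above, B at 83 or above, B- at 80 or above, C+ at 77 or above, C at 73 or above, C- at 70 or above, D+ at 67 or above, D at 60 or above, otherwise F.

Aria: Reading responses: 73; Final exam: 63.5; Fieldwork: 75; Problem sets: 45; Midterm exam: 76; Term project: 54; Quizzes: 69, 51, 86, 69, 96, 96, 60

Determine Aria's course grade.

Quizzes: drop 51, 60 → average of remaining 5 = 416/5 = 83.2
Weighted total:
  Reading responses 73 × 0.26 = 18.98
  Final exam 63.5 × 0.17 = 10.795
  Fieldwork 75 × 0.07 = 5.25
  Problem sets 45 × 0.05 = 2.25
  Midterm exam 76 × 0.29 = 22.04
  Term project 54 × 0.1 = 5.4
  Quizzes 83.2 × 0.06 = 4.992
Sum = 69.707
69.707 is ≥ 67 and < 70 → D+

D+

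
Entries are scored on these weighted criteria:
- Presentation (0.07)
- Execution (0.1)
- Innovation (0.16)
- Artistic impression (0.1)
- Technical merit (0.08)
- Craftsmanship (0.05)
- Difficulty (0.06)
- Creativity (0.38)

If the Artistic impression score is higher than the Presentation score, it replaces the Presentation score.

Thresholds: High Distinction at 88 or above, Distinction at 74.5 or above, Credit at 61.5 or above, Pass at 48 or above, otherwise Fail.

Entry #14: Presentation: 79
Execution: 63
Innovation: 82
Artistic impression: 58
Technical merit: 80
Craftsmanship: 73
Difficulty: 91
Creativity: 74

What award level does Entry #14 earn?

Credit

Artistic impression (58) ≤ Presentation (79), so Presentation stays at 79.
Weighted total:
  Presentation 79 × 0.07 = 5.53
  Execution 63 × 0.1 = 6.3
  Innovation 82 × 0.16 = 13.12
  Artistic impression 58 × 0.1 = 5.8
  Technical merit 80 × 0.08 = 6.4
  Craftsmanship 73 × 0.05 = 3.65
  Difficulty 91 × 0.06 = 5.46
  Creativity 74 × 0.38 = 28.12
Sum = 74.38
74.38 is ≥ 61.5 and < 74.5 → Credit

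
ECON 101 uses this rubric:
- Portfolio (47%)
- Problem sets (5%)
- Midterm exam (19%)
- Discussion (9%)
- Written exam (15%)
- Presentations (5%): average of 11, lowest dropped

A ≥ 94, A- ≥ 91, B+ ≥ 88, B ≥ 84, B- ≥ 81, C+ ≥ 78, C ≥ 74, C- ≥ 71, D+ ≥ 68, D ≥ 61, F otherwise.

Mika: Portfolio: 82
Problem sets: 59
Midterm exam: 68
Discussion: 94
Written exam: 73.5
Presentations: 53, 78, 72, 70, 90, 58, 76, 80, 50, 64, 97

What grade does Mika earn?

Presentations: drop 50 → average of remaining 10 = 738/10 = 73.8
Weighted total:
  Portfolio 82 × 0.47 = 38.54
  Problem sets 59 × 0.05 = 2.95
  Midterm exam 68 × 0.19 = 12.92
  Discussion 94 × 0.09 = 8.46
  Written exam 73.5 × 0.15 = 11.025
  Presentations 73.8 × 0.05 = 3.69
Sum = 77.585
77.585 is ≥ 74 and < 78 → C

C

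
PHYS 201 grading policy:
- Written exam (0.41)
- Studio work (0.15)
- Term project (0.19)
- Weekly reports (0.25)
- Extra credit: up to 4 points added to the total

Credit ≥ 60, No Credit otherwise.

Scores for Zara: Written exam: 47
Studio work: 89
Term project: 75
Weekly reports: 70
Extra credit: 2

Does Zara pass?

Weighted total:
  Written exam 47 × 0.41 = 19.27
  Studio work 89 × 0.15 = 13.35
  Term project 75 × 0.19 = 14.25
  Weekly reports 70 × 0.25 = 17.5
Sum = 64.37
Extra credit: 64.37 + 2 = 66.37
66.37 ≥ 60 → Credit

Credit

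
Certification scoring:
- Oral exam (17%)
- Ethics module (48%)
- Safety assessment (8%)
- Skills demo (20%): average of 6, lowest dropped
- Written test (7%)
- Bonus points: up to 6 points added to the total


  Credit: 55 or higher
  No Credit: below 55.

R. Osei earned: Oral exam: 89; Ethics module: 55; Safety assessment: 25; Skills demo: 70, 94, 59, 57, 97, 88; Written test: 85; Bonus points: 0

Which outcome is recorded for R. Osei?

Skills demo: drop 57 → average of remaining 5 = 408/5 = 81.6
Weighted total:
  Oral exam 89 × 0.17 = 15.13
  Ethics module 55 × 0.48 = 26.4
  Safety assessment 25 × 0.08 = 2
  Skills demo 81.6 × 0.2 = 16.32
  Written test 85 × 0.07 = 5.95
Sum = 65.8
Bonus points: 65.8 + 0 = 65.8
65.8 ≥ 55 → Credit

Credit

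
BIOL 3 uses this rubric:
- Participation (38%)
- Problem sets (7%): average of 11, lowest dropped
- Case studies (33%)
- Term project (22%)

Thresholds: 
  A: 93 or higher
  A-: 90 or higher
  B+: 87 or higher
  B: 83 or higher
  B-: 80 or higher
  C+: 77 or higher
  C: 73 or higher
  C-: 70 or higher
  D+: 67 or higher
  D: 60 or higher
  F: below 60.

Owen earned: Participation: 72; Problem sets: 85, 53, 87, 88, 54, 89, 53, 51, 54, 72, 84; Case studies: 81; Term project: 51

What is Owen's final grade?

C-

Problem sets: drop 51 → average of remaining 10 = 719/10 = 71.9
Weighted total:
  Participation 72 × 0.38 = 27.36
  Problem sets 71.9 × 0.07 = 5.033
  Case studies 81 × 0.33 = 26.73
  Term project 51 × 0.22 = 11.22
Sum = 70.343
70.343 is ≥ 70 and < 73 → C-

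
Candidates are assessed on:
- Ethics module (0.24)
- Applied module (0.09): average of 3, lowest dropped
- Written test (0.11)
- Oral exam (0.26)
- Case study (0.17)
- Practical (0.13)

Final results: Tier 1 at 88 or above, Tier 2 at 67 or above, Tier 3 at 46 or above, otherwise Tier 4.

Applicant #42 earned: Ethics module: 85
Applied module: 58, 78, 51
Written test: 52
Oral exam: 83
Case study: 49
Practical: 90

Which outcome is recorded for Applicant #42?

Tier 2

Applied module: drop 51 → average of remaining 2 = 136/2 = 68
Weighted total:
  Ethics module 85 × 0.24 = 20.4
  Applied module 68 × 0.09 = 6.12
  Written test 52 × 0.11 = 5.72
  Oral exam 83 × 0.26 = 21.58
  Case study 49 × 0.17 = 8.33
  Practical 90 × 0.13 = 11.7
Sum = 73.85
73.85 is ≥ 67 and < 88 → Tier 2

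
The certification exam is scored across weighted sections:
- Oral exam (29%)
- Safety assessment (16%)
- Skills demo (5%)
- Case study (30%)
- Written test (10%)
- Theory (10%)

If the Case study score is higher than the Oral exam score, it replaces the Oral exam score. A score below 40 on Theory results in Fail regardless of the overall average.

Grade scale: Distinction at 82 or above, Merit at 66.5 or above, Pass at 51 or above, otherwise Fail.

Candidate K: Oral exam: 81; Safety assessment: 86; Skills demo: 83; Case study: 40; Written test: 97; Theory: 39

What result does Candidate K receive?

Case study (40) ≤ Oral exam (81), so Oral exam stays at 81.
Theory score 39 < 40: minimum not met.
Weighted total:
  Oral exam 81 × 0.29 = 23.49
  Safety assessment 86 × 0.16 = 13.76
  Skills demo 83 × 0.05 = 4.15
  Case study 40 × 0.3 = 12
  Written test 97 × 0.1 = 9.7
  Theory 39 × 0.1 = 3.9
Sum = 67
Because the Theory minimum was not met, the result is Fail.

Fail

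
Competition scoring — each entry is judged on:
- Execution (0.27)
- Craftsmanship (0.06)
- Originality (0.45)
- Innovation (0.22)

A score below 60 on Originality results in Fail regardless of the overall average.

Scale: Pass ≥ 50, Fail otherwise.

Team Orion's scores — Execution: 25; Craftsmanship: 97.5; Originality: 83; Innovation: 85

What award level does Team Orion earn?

Originality score 83 ≥ 60: minimum met.
Weighted total:
  Execution 25 × 0.27 = 6.75
  Craftsmanship 97.5 × 0.06 = 5.85
  Originality 83 × 0.45 = 37.35
  Innovation 85 × 0.22 = 18.7
Sum = 68.65
68.65 ≥ 50 → Pass

Pass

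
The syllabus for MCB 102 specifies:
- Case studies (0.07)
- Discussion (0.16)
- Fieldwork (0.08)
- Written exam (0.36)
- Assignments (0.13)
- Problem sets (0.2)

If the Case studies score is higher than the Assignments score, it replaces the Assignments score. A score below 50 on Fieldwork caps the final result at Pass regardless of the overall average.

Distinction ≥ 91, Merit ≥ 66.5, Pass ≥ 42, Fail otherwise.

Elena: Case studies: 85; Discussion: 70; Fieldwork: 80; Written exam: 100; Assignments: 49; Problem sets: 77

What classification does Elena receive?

Merit

Case studies (85) > Assignments (49), so Assignments counts as 85.
Fieldwork score 80 ≥ 50: minimum met.
Weighted total:
  Case studies 85 × 0.07 = 5.95
  Discussion 70 × 0.16 = 11.2
  Fieldwork 80 × 0.08 = 6.4
  Written exam 100 × 0.36 = 36
  Assignments 85 × 0.13 = 11.05
  Problem sets 77 × 0.2 = 15.4
Sum = 86
86 is ≥ 66.5 and < 91 → Merit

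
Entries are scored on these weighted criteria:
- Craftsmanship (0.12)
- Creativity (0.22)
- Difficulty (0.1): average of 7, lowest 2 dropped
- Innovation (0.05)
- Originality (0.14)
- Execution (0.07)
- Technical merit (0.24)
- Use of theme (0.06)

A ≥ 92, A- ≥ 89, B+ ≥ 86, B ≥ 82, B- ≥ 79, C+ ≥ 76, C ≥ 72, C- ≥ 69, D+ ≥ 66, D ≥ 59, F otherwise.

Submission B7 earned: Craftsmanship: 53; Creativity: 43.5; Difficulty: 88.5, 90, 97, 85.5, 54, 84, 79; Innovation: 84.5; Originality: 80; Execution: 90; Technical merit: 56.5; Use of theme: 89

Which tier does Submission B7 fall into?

Difficulty: drop 54, 79 → average of remaining 5 = 445/5 = 89
Weighted total:
  Craftsmanship 53 × 0.12 = 6.36
  Creativity 43.5 × 0.22 = 9.57
  Difficulty 89 × 0.1 = 8.9
  Innovation 84.5 × 0.05 = 4.225
  Originality 80 × 0.14 = 11.2
  Execution 90 × 0.07 = 6.3
  Technical merit 56.5 × 0.24 = 13.56
  Use of theme 89 × 0.06 = 5.34
Sum = 65.455
65.455 is ≥ 59 and < 66 → D

D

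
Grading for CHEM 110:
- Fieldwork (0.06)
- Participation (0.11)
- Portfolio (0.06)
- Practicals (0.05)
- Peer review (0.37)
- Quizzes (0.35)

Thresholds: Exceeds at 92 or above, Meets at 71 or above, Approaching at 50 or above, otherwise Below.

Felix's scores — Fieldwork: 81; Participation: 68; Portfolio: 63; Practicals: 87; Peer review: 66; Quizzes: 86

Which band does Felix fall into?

Weighted total:
  Fieldwork 81 × 0.06 = 4.86
  Participation 68 × 0.11 = 7.48
  Portfolio 63 × 0.06 = 3.78
  Practicals 87 × 0.05 = 4.35
  Peer review 66 × 0.37 = 24.42
  Quizzes 86 × 0.35 = 30.1
Sum = 74.99
74.99 is ≥ 71 and < 92 → Meets

Meets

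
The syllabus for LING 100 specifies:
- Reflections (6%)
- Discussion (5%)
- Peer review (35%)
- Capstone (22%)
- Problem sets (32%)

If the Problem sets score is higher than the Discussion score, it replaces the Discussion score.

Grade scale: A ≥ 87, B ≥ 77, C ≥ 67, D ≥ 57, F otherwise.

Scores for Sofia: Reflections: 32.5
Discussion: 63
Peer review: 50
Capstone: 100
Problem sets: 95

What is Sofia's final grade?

C

Problem sets (95) > Discussion (63), so Discussion counts as 95.
Weighted total:
  Reflections 32.5 × 0.06 = 1.95
  Discussion 95 × 0.05 = 4.75
  Peer review 50 × 0.35 = 17.5
  Capstone 100 × 0.22 = 22
  Problem sets 95 × 0.32 = 30.4
Sum = 76.6
76.6 is ≥ 67 and < 77 → C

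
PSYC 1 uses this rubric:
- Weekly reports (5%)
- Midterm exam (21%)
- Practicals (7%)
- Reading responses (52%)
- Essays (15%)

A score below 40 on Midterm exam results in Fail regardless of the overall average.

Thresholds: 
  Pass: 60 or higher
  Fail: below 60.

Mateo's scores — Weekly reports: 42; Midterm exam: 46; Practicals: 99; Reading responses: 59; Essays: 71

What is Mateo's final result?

Midterm exam score 46 ≥ 40: minimum met.
Weighted total:
  Weekly reports 42 × 0.05 = 2.1
  Midterm exam 46 × 0.21 = 9.66
  Practicals 99 × 0.07 = 6.93
  Reading responses 59 × 0.52 = 30.68
  Essays 71 × 0.15 = 10.65
Sum = 60.02
60.02 ≥ 60 → Pass

Pass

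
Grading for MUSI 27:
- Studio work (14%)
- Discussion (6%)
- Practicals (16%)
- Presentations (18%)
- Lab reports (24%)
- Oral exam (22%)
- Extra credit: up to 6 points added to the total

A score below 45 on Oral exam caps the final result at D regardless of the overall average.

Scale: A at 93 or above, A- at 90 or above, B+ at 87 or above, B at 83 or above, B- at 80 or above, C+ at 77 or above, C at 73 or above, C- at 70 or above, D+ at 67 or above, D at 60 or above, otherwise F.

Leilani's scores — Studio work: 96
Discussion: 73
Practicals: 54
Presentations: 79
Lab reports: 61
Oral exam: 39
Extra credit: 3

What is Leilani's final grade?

D

Oral exam score 39 < 45: minimum not met.
Weighted total:
  Studio work 96 × 0.14 = 13.44
  Discussion 73 × 0.06 = 4.38
  Practicals 54 × 0.16 = 8.64
  Presentations 79 × 0.18 = 14.22
  Lab reports 61 × 0.24 = 14.64
  Oral exam 39 × 0.22 = 8.58
Sum = 63.9
Extra credit: 63.9 + 3 = 66.9
66.9 would be D; cap at D applies → D.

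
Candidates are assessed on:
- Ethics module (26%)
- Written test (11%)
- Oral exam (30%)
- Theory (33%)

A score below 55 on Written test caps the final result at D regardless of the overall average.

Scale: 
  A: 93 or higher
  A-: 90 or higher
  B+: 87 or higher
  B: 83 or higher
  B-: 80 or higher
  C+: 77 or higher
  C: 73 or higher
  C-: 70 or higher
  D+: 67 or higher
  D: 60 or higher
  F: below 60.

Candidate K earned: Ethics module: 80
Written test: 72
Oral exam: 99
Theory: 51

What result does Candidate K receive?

C

Written test score 72 ≥ 55: minimum met.
Weighted total:
  Ethics module 80 × 0.26 = 20.8
  Written test 72 × 0.11 = 7.92
  Oral exam 99 × 0.3 = 29.7
  Theory 51 × 0.33 = 16.83
Sum = 75.25
75.25 is ≥ 73 and < 77 → C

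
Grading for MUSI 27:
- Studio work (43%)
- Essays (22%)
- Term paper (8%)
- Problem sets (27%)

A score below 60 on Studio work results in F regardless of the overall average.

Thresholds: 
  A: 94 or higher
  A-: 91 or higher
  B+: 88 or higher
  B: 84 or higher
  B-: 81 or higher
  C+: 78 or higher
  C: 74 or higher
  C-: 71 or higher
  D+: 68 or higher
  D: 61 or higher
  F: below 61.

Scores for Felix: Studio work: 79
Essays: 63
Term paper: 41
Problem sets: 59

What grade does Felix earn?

D

Studio work score 79 ≥ 60: minimum met.
Weighted total:
  Studio work 79 × 0.43 = 33.97
  Essays 63 × 0.22 = 13.86
  Term paper 41 × 0.08 = 3.28
  Problem sets 59 × 0.27 = 15.93
Sum = 67.04
67.04 is ≥ 61 and < 68 → D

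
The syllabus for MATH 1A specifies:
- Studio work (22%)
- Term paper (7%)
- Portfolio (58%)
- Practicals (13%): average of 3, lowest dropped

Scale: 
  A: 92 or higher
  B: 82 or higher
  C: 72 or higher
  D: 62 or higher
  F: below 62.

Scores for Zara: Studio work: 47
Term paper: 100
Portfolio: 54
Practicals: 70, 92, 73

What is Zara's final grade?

Practicals: drop 70 → average of remaining 2 = 165/2 = 82.5
Weighted total:
  Studio work 47 × 0.22 = 10.34
  Term paper 100 × 0.07 = 7
  Portfolio 54 × 0.58 = 31.32
  Practicals 82.5 × 0.13 = 10.725
Sum = 59.385
59.385 < 62 → F

F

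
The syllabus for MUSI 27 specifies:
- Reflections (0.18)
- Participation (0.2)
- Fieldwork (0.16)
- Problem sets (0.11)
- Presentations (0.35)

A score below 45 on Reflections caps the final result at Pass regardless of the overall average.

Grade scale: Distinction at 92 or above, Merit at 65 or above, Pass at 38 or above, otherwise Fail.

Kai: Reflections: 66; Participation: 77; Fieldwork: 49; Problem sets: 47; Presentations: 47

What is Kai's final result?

Pass

Reflections score 66 ≥ 45: minimum met.
Weighted total:
  Reflections 66 × 0.18 = 11.88
  Participation 77 × 0.2 = 15.4
  Fieldwork 49 × 0.16 = 7.84
  Problem sets 47 × 0.11 = 5.17
  Presentations 47 × 0.35 = 16.45
Sum = 56.74
56.74 is ≥ 38 and < 65 → Pass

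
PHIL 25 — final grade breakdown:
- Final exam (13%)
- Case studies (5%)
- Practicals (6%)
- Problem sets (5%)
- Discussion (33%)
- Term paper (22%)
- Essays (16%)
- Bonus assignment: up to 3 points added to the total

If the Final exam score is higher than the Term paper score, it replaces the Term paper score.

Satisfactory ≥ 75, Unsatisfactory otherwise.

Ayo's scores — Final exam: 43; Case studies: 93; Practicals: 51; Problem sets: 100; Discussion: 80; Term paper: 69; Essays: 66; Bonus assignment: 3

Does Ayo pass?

Final exam (43) ≤ Term paper (69), so Term paper stays at 69.
Weighted total:
  Final exam 43 × 0.13 = 5.59
  Case studies 93 × 0.05 = 4.65
  Practicals 51 × 0.06 = 3.06
  Problem sets 100 × 0.05 = 5
  Discussion 80 × 0.33 = 26.4
  Term paper 69 × 0.22 = 15.18
  Essays 66 × 0.16 = 10.56
Sum = 70.44
Bonus assignment: 70.44 + 3 = 73.44
73.44 < 75 → Unsatisfactory

Unsatisfactory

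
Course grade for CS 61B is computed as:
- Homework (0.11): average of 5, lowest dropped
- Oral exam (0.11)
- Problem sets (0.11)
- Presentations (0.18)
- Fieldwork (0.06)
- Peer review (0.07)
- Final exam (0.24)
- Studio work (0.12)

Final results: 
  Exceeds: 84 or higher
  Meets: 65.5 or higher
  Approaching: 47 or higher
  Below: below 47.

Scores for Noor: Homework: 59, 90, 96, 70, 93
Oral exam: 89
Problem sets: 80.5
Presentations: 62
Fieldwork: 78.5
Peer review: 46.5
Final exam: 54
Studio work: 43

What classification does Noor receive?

Homework: drop 59 → average of remaining 4 = 349/4 = 87.25
Weighted total:
  Homework 87.25 × 0.11 = 9.5975
  Oral exam 89 × 0.11 = 9.79
  Problem sets 80.5 × 0.11 = 8.855
  Presentations 62 × 0.18 = 11.16
  Fieldwork 78.5 × 0.06 = 4.71
  Peer review 46.5 × 0.07 = 3.255
  Final exam 54 × 0.24 = 12.96
  Studio work 43 × 0.12 = 5.16
Sum = 65.4875
65.4875 is ≥ 47 and < 65.5 → Approaching

Approaching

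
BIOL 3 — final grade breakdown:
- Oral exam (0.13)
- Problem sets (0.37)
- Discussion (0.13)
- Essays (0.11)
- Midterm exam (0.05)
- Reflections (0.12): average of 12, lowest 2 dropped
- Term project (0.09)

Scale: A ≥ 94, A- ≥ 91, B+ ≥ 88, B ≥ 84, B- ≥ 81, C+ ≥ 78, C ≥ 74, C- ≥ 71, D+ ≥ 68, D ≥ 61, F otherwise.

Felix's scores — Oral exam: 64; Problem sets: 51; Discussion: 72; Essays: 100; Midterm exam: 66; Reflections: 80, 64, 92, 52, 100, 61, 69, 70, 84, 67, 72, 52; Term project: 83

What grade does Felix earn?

D

Reflections: drop 52, 52 → average of remaining 10 = 759/10 = 75.9
Weighted total:
  Oral exam 64 × 0.13 = 8.32
  Problem sets 51 × 0.37 = 18.87
  Discussion 72 × 0.13 = 9.36
  Essays 100 × 0.11 = 11
  Midterm exam 66 × 0.05 = 3.3
  Reflections 75.9 × 0.12 = 9.108
  Term project 83 × 0.09 = 7.47
Sum = 67.428
67.428 is ≥ 61 and < 68 → D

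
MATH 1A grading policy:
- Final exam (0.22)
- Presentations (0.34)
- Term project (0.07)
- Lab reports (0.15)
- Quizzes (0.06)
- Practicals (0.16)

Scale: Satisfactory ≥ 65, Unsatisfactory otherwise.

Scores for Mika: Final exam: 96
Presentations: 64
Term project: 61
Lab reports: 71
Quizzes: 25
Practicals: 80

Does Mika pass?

Weighted total:
  Final exam 96 × 0.22 = 21.12
  Presentations 64 × 0.34 = 21.76
  Term project 61 × 0.07 = 4.27
  Lab reports 71 × 0.15 = 10.65
  Quizzes 25 × 0.06 = 1.5
  Practicals 80 × 0.16 = 12.8
Sum = 72.1
72.1 ≥ 65 → Satisfactory

Satisfactory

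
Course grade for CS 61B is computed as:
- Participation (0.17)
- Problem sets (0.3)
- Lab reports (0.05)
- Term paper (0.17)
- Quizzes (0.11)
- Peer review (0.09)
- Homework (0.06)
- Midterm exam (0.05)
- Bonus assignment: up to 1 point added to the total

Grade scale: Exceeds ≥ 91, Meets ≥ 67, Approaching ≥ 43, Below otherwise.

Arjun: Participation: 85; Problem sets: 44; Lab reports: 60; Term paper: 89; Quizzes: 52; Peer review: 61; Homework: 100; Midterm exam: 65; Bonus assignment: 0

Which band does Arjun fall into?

Weighted total:
  Participation 85 × 0.17 = 14.45
  Problem sets 44 × 0.3 = 13.2
  Lab reports 60 × 0.05 = 3
  Term paper 89 × 0.17 = 15.13
  Quizzes 52 × 0.11 = 5.72
  Peer review 61 × 0.09 = 5.49
  Homework 100 × 0.06 = 6
  Midterm exam 65 × 0.05 = 3.25
Sum = 66.24
Bonus assignment: 66.24 + 0 = 66.24
66.24 is ≥ 43 and < 67 → Approaching

Approaching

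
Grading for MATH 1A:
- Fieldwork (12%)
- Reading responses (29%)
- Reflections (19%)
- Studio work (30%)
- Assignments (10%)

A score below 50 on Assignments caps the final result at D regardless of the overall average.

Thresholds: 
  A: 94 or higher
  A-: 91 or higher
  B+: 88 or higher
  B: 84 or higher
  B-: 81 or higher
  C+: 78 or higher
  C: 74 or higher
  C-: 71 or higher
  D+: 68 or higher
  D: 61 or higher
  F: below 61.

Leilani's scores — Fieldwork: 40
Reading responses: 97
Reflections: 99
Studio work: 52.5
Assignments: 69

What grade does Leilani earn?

C

Assignments score 69 ≥ 50: minimum met.
Weighted total:
  Fieldwork 40 × 0.12 = 4.8
  Reading responses 97 × 0.29 = 28.13
  Reflections 99 × 0.19 = 18.81
  Studio work 52.5 × 0.3 = 15.75
  Assignments 69 × 0.1 = 6.9
Sum = 74.39
74.39 is ≥ 74 and < 78 → C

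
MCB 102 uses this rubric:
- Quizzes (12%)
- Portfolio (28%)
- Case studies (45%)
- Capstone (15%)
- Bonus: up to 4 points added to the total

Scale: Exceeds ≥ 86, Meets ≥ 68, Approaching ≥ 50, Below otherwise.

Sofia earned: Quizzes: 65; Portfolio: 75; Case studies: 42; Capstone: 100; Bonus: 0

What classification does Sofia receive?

Weighted total:
  Quizzes 65 × 0.12 = 7.8
  Portfolio 75 × 0.28 = 21
  Case studies 42 × 0.45 = 18.9
  Capstone 100 × 0.15 = 15
Sum = 62.7
Bonus: 62.7 + 0 = 62.7
62.7 is ≥ 50 and < 68 → Approaching

Approaching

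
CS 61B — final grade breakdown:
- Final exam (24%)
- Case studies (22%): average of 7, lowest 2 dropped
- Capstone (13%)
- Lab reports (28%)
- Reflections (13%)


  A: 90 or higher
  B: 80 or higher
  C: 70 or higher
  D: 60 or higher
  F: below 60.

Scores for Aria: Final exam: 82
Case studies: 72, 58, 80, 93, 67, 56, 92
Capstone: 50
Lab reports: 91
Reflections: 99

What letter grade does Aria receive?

B

Case studies: drop 56, 58 → average of remaining 5 = 404/5 = 80.8
Weighted total:
  Final exam 82 × 0.24 = 19.68
  Case studies 80.8 × 0.22 = 17.776
  Capstone 50 × 0.13 = 6.5
  Lab reports 91 × 0.28 = 25.48
  Reflections 99 × 0.13 = 12.87
Sum = 82.306
82.306 is ≥ 80 and < 90 → B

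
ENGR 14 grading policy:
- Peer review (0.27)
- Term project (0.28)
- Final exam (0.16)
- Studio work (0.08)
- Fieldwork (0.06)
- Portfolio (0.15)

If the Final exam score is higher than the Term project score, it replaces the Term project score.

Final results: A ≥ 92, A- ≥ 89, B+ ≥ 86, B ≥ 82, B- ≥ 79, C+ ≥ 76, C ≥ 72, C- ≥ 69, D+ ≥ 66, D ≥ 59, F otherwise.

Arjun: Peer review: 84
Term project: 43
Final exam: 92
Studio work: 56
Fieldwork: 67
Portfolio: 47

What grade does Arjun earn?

C+

Final exam (92) > Term project (43), so Term project counts as 92.
Weighted total:
  Peer review 84 × 0.27 = 22.68
  Term project 92 × 0.28 = 25.76
  Final exam 92 × 0.16 = 14.72
  Studio work 56 × 0.08 = 4.48
  Fieldwork 67 × 0.06 = 4.02
  Portfolio 47 × 0.15 = 7.05
Sum = 78.71
78.71 is ≥ 76 and < 79 → C+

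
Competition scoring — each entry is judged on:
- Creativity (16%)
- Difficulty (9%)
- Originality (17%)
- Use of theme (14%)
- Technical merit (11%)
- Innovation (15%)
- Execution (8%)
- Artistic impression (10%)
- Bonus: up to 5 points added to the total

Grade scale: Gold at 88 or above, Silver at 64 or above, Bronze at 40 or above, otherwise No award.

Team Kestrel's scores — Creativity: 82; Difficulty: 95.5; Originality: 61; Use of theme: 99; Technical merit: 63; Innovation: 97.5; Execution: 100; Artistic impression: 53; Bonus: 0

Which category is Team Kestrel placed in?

Silver

Weighted total:
  Creativity 82 × 0.16 = 13.12
  Difficulty 95.5 × 0.09 = 8.595
  Originality 61 × 0.17 = 10.37
  Use of theme 99 × 0.14 = 13.86
  Technical merit 63 × 0.11 = 6.93
  Innovation 97.5 × 0.15 = 14.625
  Execution 100 × 0.08 = 8
  Artistic impression 53 × 0.1 = 5.3
Sum = 80.8
Bonus: 80.8 + 0 = 80.8
80.8 is ≥ 64 and < 88 → Silver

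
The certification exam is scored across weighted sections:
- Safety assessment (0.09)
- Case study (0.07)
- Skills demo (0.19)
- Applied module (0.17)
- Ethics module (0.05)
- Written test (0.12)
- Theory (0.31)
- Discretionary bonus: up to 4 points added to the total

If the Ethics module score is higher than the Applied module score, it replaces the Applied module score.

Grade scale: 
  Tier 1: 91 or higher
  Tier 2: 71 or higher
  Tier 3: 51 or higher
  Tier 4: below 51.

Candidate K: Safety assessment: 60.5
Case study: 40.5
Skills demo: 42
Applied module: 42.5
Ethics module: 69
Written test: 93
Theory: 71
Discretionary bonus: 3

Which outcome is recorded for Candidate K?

Tier 3

Ethics module (69) > Applied module (42.5), so Applied module counts as 69.
Weighted total:
  Safety assessment 60.5 × 0.09 = 5.445
  Case study 40.5 × 0.07 = 2.835
  Skills demo 42 × 0.19 = 7.98
  Applied module 69 × 0.17 = 11.73
  Ethics module 69 × 0.05 = 3.45
  Written test 93 × 0.12 = 11.16
  Theory 71 × 0.31 = 22.01
Sum = 64.61
Discretionary bonus: 64.61 + 3 = 67.61
67.61 is ≥ 51 and < 71 → Tier 3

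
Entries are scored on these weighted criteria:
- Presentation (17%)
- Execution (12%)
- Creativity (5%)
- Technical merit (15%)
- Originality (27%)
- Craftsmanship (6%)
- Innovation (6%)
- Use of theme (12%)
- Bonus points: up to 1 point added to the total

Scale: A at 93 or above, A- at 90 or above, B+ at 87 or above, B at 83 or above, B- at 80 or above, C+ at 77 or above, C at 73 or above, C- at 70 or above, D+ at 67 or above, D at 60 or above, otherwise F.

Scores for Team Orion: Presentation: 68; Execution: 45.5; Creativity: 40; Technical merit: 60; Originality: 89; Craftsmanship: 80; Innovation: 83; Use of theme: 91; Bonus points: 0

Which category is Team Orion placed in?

C-

Weighted total:
  Presentation 68 × 0.17 = 11.56
  Execution 45.5 × 0.12 = 5.46
  Creativity 40 × 0.05 = 2
  Technical merit 60 × 0.15 = 9
  Originality 89 × 0.27 = 24.03
  Craftsmanship 80 × 0.06 = 4.8
  Innovation 83 × 0.06 = 4.98
  Use of theme 91 × 0.12 = 10.92
Sum = 72.75
Bonus points: 72.75 + 0 = 72.75
72.75 is ≥ 70 and < 73 → C-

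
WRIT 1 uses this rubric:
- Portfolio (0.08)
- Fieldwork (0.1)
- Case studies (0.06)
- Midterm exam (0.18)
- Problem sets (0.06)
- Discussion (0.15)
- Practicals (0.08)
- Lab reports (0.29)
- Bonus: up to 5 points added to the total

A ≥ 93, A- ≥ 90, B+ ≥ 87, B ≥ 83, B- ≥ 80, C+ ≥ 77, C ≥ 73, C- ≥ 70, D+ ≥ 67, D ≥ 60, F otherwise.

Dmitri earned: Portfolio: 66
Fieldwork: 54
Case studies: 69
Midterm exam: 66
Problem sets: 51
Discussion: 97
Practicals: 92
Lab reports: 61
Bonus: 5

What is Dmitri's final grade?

C

Weighted total:
  Portfolio 66 × 0.08 = 5.28
  Fieldwork 54 × 0.1 = 5.4
  Case studies 69 × 0.06 = 4.14
  Midterm exam 66 × 0.18 = 11.88
  Problem sets 51 × 0.06 = 3.06
  Discussion 97 × 0.15 = 14.55
  Practicals 92 × 0.08 = 7.36
  Lab reports 61 × 0.29 = 17.69
Sum = 69.36
Bonus: 69.36 + 5 = 74.36
74.36 is ≥ 73 and < 77 → C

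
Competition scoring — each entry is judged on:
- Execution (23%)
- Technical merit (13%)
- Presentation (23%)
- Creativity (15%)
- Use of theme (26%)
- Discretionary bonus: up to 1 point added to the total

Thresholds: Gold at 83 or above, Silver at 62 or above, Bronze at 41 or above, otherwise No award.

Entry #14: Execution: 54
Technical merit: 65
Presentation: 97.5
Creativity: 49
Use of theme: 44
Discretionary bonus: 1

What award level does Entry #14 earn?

Weighted total:
  Execution 54 × 0.23 = 12.42
  Technical merit 65 × 0.13 = 8.45
  Presentation 97.5 × 0.23 = 22.425
  Creativity 49 × 0.15 = 7.35
  Use of theme 44 × 0.26 = 11.44
Sum = 62.085
Discretionary bonus: 62.085 + 1 = 63.085
63.085 is ≥ 62 and < 83 → Silver

Silver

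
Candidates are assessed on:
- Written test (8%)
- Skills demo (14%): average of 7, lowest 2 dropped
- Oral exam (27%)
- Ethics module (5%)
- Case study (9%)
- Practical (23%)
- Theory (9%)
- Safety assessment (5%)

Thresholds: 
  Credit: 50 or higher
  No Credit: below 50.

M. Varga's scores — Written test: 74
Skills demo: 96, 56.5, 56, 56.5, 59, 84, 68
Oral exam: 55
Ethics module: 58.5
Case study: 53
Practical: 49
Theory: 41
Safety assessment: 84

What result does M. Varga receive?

Credit

Skills demo: drop 56, 56.5 → average of remaining 5 = 363.5/5 = 72.7
Weighted total:
  Written test 74 × 0.08 = 5.92
  Skills demo 72.7 × 0.14 = 10.178
  Oral exam 55 × 0.27 = 14.85
  Ethics module 58.5 × 0.05 = 2.925
  Case study 53 × 0.09 = 4.77
  Practical 49 × 0.23 = 11.27
  Theory 41 × 0.09 = 3.69
  Safety assessment 84 × 0.05 = 4.2
Sum = 57.803
57.803 ≥ 50 → Credit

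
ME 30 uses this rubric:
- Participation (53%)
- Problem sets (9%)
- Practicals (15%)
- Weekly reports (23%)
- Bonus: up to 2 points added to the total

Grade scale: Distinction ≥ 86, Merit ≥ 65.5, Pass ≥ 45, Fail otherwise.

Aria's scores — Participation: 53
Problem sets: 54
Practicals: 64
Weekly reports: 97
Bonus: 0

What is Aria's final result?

Pass

Weighted total:
  Participation 53 × 0.53 = 28.09
  Problem sets 54 × 0.09 = 4.86
  Practicals 64 × 0.15 = 9.6
  Weekly reports 97 × 0.23 = 22.31
Sum = 64.86
Bonus: 64.86 + 0 = 64.86
64.86 is ≥ 45 and < 65.5 → Pass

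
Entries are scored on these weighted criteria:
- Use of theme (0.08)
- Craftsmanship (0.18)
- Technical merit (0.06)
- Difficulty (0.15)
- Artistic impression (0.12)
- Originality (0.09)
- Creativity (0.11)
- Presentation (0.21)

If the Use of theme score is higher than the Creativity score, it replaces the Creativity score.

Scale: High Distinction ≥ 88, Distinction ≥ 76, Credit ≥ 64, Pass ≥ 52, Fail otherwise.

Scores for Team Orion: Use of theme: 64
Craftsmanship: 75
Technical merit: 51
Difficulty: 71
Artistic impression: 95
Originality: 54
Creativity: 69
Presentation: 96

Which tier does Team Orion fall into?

Use of theme (64) ≤ Creativity (69), so Creativity stays at 69.
Weighted total:
  Use of theme 64 × 0.08 = 5.12
  Craftsmanship 75 × 0.18 = 13.5
  Technical merit 51 × 0.06 = 3.06
  Difficulty 71 × 0.15 = 10.65
  Artistic impression 95 × 0.12 = 11.4
  Originality 54 × 0.09 = 4.86
  Creativity 69 × 0.11 = 7.59
  Presentation 96 × 0.21 = 20.16
Sum = 76.34
76.34 is ≥ 76 and < 88 → Distinction

Distinction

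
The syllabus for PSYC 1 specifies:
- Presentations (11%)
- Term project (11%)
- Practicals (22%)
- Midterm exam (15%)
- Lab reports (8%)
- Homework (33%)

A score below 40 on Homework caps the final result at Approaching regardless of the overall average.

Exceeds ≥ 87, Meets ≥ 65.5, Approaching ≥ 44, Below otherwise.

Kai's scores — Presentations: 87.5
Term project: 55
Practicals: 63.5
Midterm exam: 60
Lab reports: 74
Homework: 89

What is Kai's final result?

Meets

Homework score 89 ≥ 40: minimum met.
Weighted total:
  Presentations 87.5 × 0.11 = 9.625
  Term project 55 × 0.11 = 6.05
  Practicals 63.5 × 0.22 = 13.97
  Midterm exam 60 × 0.15 = 9
  Lab reports 74 × 0.08 = 5.92
  Homework 89 × 0.33 = 29.37
Sum = 73.935
73.935 is ≥ 65.5 and < 87 → Meets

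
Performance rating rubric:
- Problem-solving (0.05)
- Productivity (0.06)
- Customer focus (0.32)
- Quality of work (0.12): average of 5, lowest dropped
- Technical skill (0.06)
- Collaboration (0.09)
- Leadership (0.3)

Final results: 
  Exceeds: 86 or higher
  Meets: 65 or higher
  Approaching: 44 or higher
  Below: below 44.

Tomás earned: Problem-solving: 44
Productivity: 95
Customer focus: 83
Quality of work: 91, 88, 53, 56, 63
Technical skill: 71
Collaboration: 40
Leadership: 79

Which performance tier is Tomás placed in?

Quality of work: drop 53 → average of remaining 4 = 298/4 = 74.5
Weighted total:
  Problem-solving 44 × 0.05 = 2.2
  Productivity 95 × 0.06 = 5.7
  Customer focus 83 × 0.32 = 26.56
  Quality of work 74.5 × 0.12 = 8.94
  Technical skill 71 × 0.06 = 4.26
  Collaboration 40 × 0.09 = 3.6
  Leadership 79 × 0.3 = 23.7
Sum = 74.96
74.96 is ≥ 65 and < 86 → Meets

Meets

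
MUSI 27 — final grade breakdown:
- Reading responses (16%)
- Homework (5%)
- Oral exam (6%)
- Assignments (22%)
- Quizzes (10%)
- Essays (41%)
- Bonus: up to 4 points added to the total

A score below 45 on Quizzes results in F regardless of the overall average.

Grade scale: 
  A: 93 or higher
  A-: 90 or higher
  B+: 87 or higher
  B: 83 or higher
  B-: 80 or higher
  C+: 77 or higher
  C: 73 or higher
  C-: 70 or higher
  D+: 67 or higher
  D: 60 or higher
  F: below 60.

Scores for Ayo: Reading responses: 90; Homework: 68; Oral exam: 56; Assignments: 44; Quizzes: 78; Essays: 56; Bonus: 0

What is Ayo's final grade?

Quizzes score 78 ≥ 45: minimum met.
Weighted total:
  Reading responses 90 × 0.16 = 14.4
  Homework 68 × 0.05 = 3.4
  Oral exam 56 × 0.06 = 3.36
  Assignments 44 × 0.22 = 9.68
  Quizzes 78 × 0.1 = 7.8
  Essays 56 × 0.41 = 22.96
Sum = 61.6
Bonus: 61.6 + 0 = 61.6
61.6 is ≥ 60 and < 67 → D

D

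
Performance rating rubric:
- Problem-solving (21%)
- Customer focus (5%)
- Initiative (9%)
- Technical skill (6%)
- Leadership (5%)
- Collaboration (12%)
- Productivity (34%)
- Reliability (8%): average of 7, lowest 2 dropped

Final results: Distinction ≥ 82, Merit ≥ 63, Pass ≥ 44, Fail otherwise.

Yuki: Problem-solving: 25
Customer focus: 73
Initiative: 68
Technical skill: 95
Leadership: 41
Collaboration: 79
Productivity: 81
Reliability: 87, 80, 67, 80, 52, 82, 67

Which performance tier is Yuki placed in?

Reliability: drop 52, 67 → average of remaining 5 = 396/5 = 79.2
Weighted total:
  Problem-solving 25 × 0.21 = 5.25
  Customer focus 73 × 0.05 = 3.65
  Initiative 68 × 0.09 = 6.12
  Technical skill 95 × 0.06 = 5.7
  Leadership 41 × 0.05 = 2.05
  Collaboration 79 × 0.12 = 9.48
  Productivity 81 × 0.34 = 27.54
  Reliability 79.2 × 0.08 = 6.336
Sum = 66.126
66.126 is ≥ 63 and < 82 → Merit

Merit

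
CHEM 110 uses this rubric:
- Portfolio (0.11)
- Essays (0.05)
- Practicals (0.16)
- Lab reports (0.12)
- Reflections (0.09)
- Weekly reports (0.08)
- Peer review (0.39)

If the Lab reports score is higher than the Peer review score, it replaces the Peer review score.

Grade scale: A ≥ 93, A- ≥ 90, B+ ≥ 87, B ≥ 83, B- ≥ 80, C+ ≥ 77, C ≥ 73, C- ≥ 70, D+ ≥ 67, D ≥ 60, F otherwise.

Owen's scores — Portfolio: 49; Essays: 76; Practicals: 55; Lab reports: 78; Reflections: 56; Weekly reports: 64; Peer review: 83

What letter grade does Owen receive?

Lab reports (78) ≤ Peer review (83), so Peer review stays at 83.
Weighted total:
  Portfolio 49 × 0.11 = 5.39
  Essays 76 × 0.05 = 3.8
  Practicals 55 × 0.16 = 8.8
  Lab reports 78 × 0.12 = 9.36
  Reflections 56 × 0.09 = 5.04
  Weekly reports 64 × 0.08 = 5.12
  Peer review 83 × 0.39 = 32.37
Sum = 69.88
69.88 is ≥ 67 and < 70 → D+

D+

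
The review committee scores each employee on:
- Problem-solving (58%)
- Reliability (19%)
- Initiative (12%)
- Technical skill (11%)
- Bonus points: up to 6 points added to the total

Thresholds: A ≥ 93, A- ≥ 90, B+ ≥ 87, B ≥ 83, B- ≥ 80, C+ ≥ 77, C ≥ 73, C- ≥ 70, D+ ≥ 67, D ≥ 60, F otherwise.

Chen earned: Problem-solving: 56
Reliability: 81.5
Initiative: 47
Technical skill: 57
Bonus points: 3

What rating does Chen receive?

D

Weighted total:
  Problem-solving 56 × 0.58 = 32.48
  Reliability 81.5 × 0.19 = 15.485
  Initiative 47 × 0.12 = 5.64
  Technical skill 57 × 0.11 = 6.27
Sum = 59.875
Bonus points: 59.875 + 3 = 62.875
62.875 is ≥ 60 and < 67 → D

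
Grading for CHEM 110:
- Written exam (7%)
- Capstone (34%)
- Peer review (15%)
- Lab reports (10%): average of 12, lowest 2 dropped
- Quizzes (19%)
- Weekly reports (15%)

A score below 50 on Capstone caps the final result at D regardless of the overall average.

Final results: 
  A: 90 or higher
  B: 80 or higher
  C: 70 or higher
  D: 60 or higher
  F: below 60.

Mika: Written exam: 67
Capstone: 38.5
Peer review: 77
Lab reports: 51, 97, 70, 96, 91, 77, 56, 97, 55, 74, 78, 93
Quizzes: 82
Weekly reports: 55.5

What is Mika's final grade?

D

Lab reports: drop 51, 55 → average of remaining 10 = 829/10 = 82.9
Capstone score 38.5 < 50: minimum not met.
Weighted total:
  Written exam 67 × 0.07 = 4.69
  Capstone 38.5 × 0.34 = 13.09
  Peer review 77 × 0.15 = 11.55
  Lab reports 82.9 × 0.1 = 8.29
  Quizzes 82 × 0.19 = 15.58
  Weekly reports 55.5 × 0.15 = 8.325
Sum = 61.525
61.525 would be D; cap at D applies → D.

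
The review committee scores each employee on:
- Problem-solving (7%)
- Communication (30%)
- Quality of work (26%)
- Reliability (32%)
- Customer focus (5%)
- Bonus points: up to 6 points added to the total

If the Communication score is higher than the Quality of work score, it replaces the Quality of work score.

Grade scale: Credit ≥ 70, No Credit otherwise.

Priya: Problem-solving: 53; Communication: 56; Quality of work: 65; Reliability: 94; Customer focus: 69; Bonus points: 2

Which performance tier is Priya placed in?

Credit

Communication (56) ≤ Quality of work (65), so Quality of work stays at 65.
Weighted total:
  Problem-solving 53 × 0.07 = 3.71
  Communication 56 × 0.3 = 16.8
  Quality of work 65 × 0.26 = 16.9
  Reliability 94 × 0.32 = 30.08
  Customer focus 69 × 0.05 = 3.45
Sum = 70.94
Bonus points: 70.94 + 2 = 72.94
72.94 ≥ 70 → Credit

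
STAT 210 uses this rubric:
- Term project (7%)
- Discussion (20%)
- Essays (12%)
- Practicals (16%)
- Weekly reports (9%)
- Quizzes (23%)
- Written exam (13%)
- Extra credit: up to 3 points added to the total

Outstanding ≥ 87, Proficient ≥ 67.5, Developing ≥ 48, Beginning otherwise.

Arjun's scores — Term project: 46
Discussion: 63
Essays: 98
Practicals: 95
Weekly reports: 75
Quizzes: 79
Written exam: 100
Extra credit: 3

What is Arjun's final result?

Weighted total:
  Term project 46 × 0.07 = 3.22
  Discussion 63 × 0.2 = 12.6
  Essays 98 × 0.12 = 11.76
  Practicals 95 × 0.16 = 15.2
  Weekly reports 75 × 0.09 = 6.75
  Quizzes 79 × 0.23 = 18.17
  Written exam 100 × 0.13 = 13
Sum = 80.7
Extra credit: 80.7 + 3 = 83.7
83.7 is ≥ 67.5 and < 87 → Proficient

Proficient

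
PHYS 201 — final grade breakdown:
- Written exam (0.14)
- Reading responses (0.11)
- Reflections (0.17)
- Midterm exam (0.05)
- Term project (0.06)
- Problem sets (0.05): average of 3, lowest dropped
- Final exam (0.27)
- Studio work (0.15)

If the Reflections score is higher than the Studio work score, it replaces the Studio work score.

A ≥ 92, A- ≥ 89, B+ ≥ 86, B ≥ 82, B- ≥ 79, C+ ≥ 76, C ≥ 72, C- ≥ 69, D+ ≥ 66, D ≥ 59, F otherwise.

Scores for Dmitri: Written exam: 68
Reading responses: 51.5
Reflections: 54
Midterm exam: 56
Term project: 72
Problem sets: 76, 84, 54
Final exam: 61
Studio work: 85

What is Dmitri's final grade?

Problem sets: drop 54 → average of remaining 2 = 160/2 = 80
Reflections (54) ≤ Studio work (85), so Studio work stays at 85.
Weighted total:
  Written exam 68 × 0.14 = 9.52
  Reading responses 51.5 × 0.11 = 5.665
  Reflections 54 × 0.17 = 9.18
  Midterm exam 56 × 0.05 = 2.8
  Term project 72 × 0.06 = 4.32
  Problem sets 80 × 0.05 = 4
  Final exam 61 × 0.27 = 16.47
  Studio work 85 × 0.15 = 12.75
Sum = 64.705
64.705 is ≥ 59 and < 66 → D

D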